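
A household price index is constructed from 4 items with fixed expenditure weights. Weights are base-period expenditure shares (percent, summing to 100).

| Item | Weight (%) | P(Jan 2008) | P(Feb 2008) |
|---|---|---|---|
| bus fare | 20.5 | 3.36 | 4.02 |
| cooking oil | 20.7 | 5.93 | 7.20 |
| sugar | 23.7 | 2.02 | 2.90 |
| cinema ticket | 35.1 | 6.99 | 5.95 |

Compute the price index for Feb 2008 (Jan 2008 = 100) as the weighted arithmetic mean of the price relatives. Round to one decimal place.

113.6

bus fare: 20.5 × (4.02/3.36) = 20.5 × 1.196429 = 24.5268
cooking oil: 20.7 × (7.20/5.93) = 20.7 × 1.214165 = 25.1332
sugar: 23.7 × (2.90/2.02) = 23.7 × 1.435644 = 34.0248
cinema ticket: 35.1 × (5.95/6.99) = 35.1 × 0.851216 = 29.8777
Index = Σ wᵢ·(p₁ᵢ/p₀ᵢ) = 24.5268 + 25.1332 + 34.0248 + 29.8777 = 113.5624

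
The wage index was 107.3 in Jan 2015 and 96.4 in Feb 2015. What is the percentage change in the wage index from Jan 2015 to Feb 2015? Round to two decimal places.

-10.16%

Change = (96.4 − 107.3) / 107.3 × 100
       = -10.9 / 107.3 × 100 = -10.1584%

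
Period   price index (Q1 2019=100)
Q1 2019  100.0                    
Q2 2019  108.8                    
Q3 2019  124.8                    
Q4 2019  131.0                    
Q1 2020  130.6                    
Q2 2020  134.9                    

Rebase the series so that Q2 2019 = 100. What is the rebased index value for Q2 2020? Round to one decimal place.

Rebased(Q2 2020) = 134.9 / 108.8 × 100 = 123.9890

124.0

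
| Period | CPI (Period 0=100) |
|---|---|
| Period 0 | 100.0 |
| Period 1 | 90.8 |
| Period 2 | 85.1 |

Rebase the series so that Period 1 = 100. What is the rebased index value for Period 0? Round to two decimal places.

110.13

Rebased(Period 0) = 100.0 / 90.8 × 100 = 110.1322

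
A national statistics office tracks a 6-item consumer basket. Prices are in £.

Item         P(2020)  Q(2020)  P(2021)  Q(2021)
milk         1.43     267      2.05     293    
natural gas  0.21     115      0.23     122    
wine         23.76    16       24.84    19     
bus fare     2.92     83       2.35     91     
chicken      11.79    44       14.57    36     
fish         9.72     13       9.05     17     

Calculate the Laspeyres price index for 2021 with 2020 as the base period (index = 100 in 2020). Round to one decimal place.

115.0

Laspeyres price index uses base-period quantities as weights.
ΣP(2021)·Q(2020) = 2.05×267 + 0.23×115 + 24.84×16 + 2.35×83 + 14.57×44 + 9.05×13 = 547.35 + 26.45 + 397.44 + 195.05 + 641.08 + 117.65 = 1925.02
ΣP(2020)·Q(2020) = 1.43×267 + 0.21×115 + 23.76×16 + 2.92×83 + 11.79×44 + 9.72×13 = 381.81 + 24.15 + 380.16 + 242.36 + 518.76 + 126.36 = 1673.6
Index = 1925.02 / 1673.6 × 100 = 115.0227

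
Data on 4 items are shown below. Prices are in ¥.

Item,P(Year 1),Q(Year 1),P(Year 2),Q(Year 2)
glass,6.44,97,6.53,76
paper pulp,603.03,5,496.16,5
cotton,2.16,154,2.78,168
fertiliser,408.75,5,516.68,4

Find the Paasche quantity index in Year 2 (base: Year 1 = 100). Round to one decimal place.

90.0

Paasche quantity index uses current-period prices as weights.
ΣP(Year 2)·Q(Year 2) = 6.53×76 + 496.16×5 + 2.78×168 + 516.68×4 = 496.28 + 2480.8 + 467.04 + 2066.72 = 5510.84
ΣP(Year 2)·Q(Year 1) = 6.53×97 + 496.16×5 + 2.78×154 + 516.68×5 = 633.41 + 2480.8 + 428.12 + 2583.4 = 6125.73
Index = 5510.84 / 6125.73 × 100 = 89.9622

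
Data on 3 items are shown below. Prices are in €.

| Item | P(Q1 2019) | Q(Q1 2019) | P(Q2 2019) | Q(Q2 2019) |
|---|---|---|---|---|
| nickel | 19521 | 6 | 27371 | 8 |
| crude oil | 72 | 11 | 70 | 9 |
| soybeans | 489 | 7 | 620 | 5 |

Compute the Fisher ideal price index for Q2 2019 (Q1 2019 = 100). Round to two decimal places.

139.69

Laspeyres component (base-period weights):
ΣP(Q2 2019)Q(Q1 2019) = 27371×6 + 70×11 + 620×7 = 164226 + 770 + 4340 = 169336
ΣP(Q1 2019)Q(Q1 2019) = 19521×6 + 72×11 + 489×7 = 117126 + 792 + 3423 = 121341
L = 169336 / 121341 × 100 = 139.5538
Paasche component (current-period weights):
ΣP(Q2 2019)Q(Q2 2019) = 27371×8 + 70×9 + 620×5 = 218968 + 630 + 3100 = 222698
ΣP(Q1 2019)Q(Q2 2019) = 19521×8 + 72×9 + 489×5 = 156168 + 648 + 2445 = 159261
P = 222698 / 159261 × 100 = 139.8321
Fisher = √(L × P) = √(139.5538 × 139.8321) = 139.6929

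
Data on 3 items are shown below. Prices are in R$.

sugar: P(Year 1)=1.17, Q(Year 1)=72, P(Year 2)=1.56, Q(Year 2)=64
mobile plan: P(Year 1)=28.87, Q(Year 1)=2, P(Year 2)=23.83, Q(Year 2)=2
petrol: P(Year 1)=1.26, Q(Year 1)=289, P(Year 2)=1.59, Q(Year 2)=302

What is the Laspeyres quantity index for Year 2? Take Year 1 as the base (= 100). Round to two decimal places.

101.39

Laspeyres quantity index uses base-period prices as weights.
ΣP(Year 1)·Q(Year 2) = 1.17×64 + 28.87×2 + 1.26×302 = 74.88 + 57.74 + 380.52 = 513.14
ΣP(Year 1)·Q(Year 1) = 1.17×72 + 28.87×2 + 1.26×289 = 84.24 + 57.74 + 364.14 = 506.12
Index = 513.14 / 506.12 × 100 = 101.3870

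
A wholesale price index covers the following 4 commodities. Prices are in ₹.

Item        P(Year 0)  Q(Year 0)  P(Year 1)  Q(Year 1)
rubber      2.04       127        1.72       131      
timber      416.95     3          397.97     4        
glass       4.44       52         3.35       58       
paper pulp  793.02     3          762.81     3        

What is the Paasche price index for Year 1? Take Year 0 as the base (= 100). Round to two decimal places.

Paasche price index uses current-period quantities as weights.
ΣP(Year 1)·Q(Year 1) = 1.72×131 + 397.97×4 + 3.35×58 + 762.81×3 = 225.32 + 1591.88 + 194.3 + 2288.43 = 4299.93
ΣP(Year 0)·Q(Year 1) = 2.04×131 + 416.95×4 + 4.44×58 + 793.02×3 = 267.24 + 1667.8 + 257.52 + 2379.06 = 4571.62
Index = 4299.93 / 4571.62 × 100 = 94.0570

94.06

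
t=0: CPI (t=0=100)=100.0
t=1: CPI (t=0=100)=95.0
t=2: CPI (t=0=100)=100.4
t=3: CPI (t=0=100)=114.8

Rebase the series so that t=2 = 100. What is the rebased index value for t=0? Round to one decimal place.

99.6

Rebased(t=0) = 100.0 / 100.4 × 100 = 99.6016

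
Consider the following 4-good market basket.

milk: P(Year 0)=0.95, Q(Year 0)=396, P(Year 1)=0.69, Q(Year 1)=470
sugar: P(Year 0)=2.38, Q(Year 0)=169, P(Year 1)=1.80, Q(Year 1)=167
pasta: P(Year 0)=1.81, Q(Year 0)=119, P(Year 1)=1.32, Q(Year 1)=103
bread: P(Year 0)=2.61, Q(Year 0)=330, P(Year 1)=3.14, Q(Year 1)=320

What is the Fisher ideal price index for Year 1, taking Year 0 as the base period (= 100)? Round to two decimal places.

95.05

Laspeyres component (base-period weights):
ΣP(Year 1)Q(Year 0) = 0.69×396 + 1.80×169 + 1.32×119 + 3.14×330 = 273.24 + 304.2 + 157.08 + 1036.2 = 1770.72
ΣP(Year 0)Q(Year 0) = 0.95×396 + 2.38×169 + 1.81×119 + 2.61×330 = 376.2 + 402.22 + 215.39 + 861.3 = 1855.11
L = 1770.72 / 1855.11 × 100 = 95.4509
Paasche component (current-period weights):
ΣP(Year 1)Q(Year 1) = 0.69×470 + 1.80×167 + 1.32×103 + 3.14×320 = 324.3 + 300.6 + 135.96 + 1004.8 = 1765.66
ΣP(Year 0)Q(Year 1) = 0.95×470 + 2.38×167 + 1.81×103 + 2.61×320 = 446.5 + 397.46 + 186.43 + 835.2 = 1865.59
P = 1765.66 / 1865.59 × 100 = 94.6435
Fisher = √(L × P) = √(95.4509 × 94.6435) = 95.0464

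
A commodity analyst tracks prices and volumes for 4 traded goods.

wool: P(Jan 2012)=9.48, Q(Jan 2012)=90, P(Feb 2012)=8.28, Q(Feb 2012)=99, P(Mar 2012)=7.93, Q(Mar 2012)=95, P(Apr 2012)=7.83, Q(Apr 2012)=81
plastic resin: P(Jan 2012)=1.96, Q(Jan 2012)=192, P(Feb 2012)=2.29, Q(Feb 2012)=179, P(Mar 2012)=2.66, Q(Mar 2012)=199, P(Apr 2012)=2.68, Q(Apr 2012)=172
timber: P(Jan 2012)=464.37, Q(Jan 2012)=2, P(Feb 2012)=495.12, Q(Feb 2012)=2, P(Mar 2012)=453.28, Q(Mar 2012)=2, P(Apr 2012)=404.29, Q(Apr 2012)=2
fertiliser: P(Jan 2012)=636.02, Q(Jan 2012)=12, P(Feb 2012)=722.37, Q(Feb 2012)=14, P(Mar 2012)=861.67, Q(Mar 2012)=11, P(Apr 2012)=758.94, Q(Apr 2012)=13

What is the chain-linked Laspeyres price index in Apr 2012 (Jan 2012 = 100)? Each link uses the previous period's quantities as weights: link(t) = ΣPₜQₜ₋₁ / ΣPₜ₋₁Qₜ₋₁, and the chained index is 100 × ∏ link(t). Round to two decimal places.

114.29

Link Jan 2012→Feb 2012:
ΣP(Feb 2012)Q(Jan 2012) = 8.28×90 + 2.29×192 + 495.12×2 + 722.37×12 = 745.2 + 439.68 + 990.24 + 8668.44 = 10843.56
ΣP(Jan 2012)Q(Jan 2012) = 9.48×90 + 1.96×192 + 464.37×2 + 636.02×12 = 853.2 + 376.32 + 928.74 + 7632.24 = 9790.5
link = 10843.56/9790.5 = 1.107559
Link Feb 2012→Mar 2012:
ΣP(Mar 2012)Q(Feb 2012) = 7.93×99 + 2.66×179 + 453.28×2 + 861.67×14 = 785.07 + 476.14 + 906.56 + 12063.38 = 14231.15
ΣP(Feb 2012)Q(Feb 2012) = 8.28×99 + 2.29×179 + 495.12×2 + 722.37×14 = 819.72 + 409.91 + 990.24 + 10113.18 = 12333.05
link = 14231.15/12333.05 = 1.153904
Link Mar 2012→Apr 2012:
ΣP(Apr 2012)Q(Mar 2012) = 7.83×95 + 2.68×199 + 404.29×2 + 758.94×11 = 743.85 + 533.32 + 808.58 + 8348.34 = 10434.09
ΣP(Mar 2012)Q(Mar 2012) = 7.93×95 + 2.66×199 + 453.28×2 + 861.67×11 = 753.35 + 529.34 + 906.56 + 9478.37 = 11667.62
link = 10434.09/11667.62 = 0.894277
Chained index = 100 × 1.107559 × 1.153904 × 0.894277 = 114.2902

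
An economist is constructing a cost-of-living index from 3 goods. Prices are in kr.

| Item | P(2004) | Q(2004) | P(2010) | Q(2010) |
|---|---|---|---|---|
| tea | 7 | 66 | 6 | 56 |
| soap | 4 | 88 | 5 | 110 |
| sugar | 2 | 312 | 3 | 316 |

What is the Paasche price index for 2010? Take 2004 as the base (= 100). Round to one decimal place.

125.3

Paasche price index uses current-period quantities as weights.
ΣP(2010)·Q(2010) = 6×56 + 5×110 + 3×316 = 336 + 550 + 948 = 1834
ΣP(2004)·Q(2010) = 7×56 + 4×110 + 2×316 = 392 + 440 + 632 = 1464
Index = 1834 / 1464 × 100 = 125.2732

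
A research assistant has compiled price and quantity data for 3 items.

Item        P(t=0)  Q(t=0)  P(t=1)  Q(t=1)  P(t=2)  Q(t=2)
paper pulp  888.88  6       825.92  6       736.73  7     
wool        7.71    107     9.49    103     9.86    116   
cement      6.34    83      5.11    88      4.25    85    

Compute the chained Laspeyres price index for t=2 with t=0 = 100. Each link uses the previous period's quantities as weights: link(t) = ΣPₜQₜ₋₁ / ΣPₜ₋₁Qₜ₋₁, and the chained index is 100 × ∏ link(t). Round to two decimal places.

87.09

Link t=0→t=1:
ΣP(t=1)Q(t=0) = 825.92×6 + 9.49×107 + 5.11×83 = 4955.52 + 1015.43 + 424.13 = 6395.08
ΣP(t=0)Q(t=0) = 888.88×6 + 7.71×107 + 6.34×83 = 5333.28 + 824.97 + 526.22 = 6684.47
link = 6395.08/6684.47 = 0.956707
Link t=1→t=2:
ΣP(t=2)Q(t=1) = 736.73×6 + 9.86×103 + 4.25×88 = 4420.38 + 1015.58 + 374 = 5809.96
ΣP(t=1)Q(t=1) = 825.92×6 + 9.49×103 + 5.11×88 = 4955.52 + 977.47 + 449.68 = 6382.67
link = 5809.96/6382.67 = 0.910271
Chained index = 100 × 0.956707 × 0.910271 = 87.0863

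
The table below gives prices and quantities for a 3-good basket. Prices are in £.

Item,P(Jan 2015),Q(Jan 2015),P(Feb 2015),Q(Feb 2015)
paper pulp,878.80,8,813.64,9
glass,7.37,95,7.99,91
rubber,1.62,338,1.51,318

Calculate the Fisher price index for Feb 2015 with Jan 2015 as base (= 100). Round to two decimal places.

93.88

Laspeyres component (base-period weights):
ΣP(Feb 2015)Q(Jan 2015) = 813.64×8 + 7.99×95 + 1.51×338 = 6509.12 + 759.05 + 510.38 = 7778.55
ΣP(Jan 2015)Q(Jan 2015) = 878.80×8 + 7.37×95 + 1.62×338 = 7030.4 + 700.15 + 547.56 = 8278.11
L = 7778.55 / 8278.11 × 100 = 93.9653
Paasche component (current-period weights):
ΣP(Feb 2015)Q(Feb 2015) = 813.64×9 + 7.99×91 + 1.51×318 = 7322.76 + 727.09 + 480.18 = 8530.03
ΣP(Jan 2015)Q(Feb 2015) = 878.80×9 + 7.37×91 + 1.62×318 = 7909.2 + 670.67 + 515.16 = 9095.03
P = 8530.03 / 9095.03 × 100 = 93.7878
Fisher = √(L × P) = √(93.9653 × 93.7878) = 93.8765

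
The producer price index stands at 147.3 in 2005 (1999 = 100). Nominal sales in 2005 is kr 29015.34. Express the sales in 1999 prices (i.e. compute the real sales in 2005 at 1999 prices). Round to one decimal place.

19698.1

Real = Nominal ÷ (Index/100) = 29015.34 ÷ (147.3/100)
     = 29015.34 ÷ 1.473 = 19698.1263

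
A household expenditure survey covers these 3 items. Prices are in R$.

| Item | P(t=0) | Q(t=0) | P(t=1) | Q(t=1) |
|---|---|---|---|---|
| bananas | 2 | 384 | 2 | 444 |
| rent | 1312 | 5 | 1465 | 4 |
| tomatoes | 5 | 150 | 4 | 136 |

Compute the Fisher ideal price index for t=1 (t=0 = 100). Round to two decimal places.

Laspeyres component (base-period weights):
ΣP(t=1)Q(t=0) = 2×384 + 1465×5 + 4×150 = 768 + 7325 + 600 = 8693
ΣP(t=0)Q(t=0) = 2×384 + 1312×5 + 5×150 = 768 + 6560 + 750 = 8078
L = 8693 / 8078 × 100 = 107.6133
Paasche component (current-period weights):
ΣP(t=1)Q(t=1) = 2×444 + 1465×4 + 4×136 = 888 + 5860 + 544 = 7292
ΣP(t=0)Q(t=1) = 2×444 + 1312×4 + 5×136 = 888 + 5248 + 680 = 6816
P = 7292 / 6816 × 100 = 106.9836
Fisher = √(L × P) = √(107.6133 × 106.9836) = 107.2980

107.30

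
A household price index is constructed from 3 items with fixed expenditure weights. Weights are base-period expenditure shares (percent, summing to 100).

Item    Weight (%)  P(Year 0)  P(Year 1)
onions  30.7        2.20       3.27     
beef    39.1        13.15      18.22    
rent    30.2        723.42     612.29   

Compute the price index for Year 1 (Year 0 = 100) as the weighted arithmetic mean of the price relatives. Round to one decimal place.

onions: 30.7 × (3.27/2.20) = 30.7 × 1.486364 = 45.6314
beef: 39.1 × (18.22/13.15) = 39.1 × 1.385551 = 54.1751
rent: 30.2 × (612.29/723.42) = 30.2 × 0.846382 = 25.5608
Index = Σ wᵢ·(p₁ᵢ/p₀ᵢ) = 45.6314 + 54.1751 + 25.5608 = 125.3672

125.4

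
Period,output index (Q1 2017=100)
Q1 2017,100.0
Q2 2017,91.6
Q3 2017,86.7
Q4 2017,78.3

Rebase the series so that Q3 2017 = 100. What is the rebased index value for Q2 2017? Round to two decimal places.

Rebased(Q2 2017) = 91.6 / 86.7 × 100 = 105.6517

105.65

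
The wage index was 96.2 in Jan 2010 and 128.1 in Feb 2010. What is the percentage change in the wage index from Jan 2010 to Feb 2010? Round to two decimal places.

Change = (128.1 − 96.2) / 96.2 × 100
       = 31.9 / 96.2 × 100 = 33.1601%

33.16%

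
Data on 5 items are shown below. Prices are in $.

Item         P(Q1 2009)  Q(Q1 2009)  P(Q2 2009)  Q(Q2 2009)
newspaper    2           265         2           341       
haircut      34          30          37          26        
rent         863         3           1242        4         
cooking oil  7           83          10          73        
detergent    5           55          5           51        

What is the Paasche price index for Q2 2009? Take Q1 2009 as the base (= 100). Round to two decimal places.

131.35

Paasche price index uses current-period quantities as weights.
ΣP(Q2 2009)·Q(Q2 2009) = 2×341 + 37×26 + 1242×4 + 10×73 + 5×51 = 682 + 962 + 4968 + 730 + 255 = 7597
ΣP(Q1 2009)·Q(Q2 2009) = 2×341 + 34×26 + 863×4 + 7×73 + 5×51 = 682 + 884 + 3452 + 511 + 255 = 5784
Index = 7597 / 5784 × 100 = 131.3451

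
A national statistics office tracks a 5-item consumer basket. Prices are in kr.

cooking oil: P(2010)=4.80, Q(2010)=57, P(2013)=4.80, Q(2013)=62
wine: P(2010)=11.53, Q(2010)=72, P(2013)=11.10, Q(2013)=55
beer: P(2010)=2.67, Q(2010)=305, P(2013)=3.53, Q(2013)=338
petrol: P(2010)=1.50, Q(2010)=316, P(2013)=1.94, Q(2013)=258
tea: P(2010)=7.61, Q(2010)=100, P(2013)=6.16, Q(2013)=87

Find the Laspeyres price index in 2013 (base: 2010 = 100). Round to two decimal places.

107.15

Laspeyres price index uses base-period quantities as weights.
ΣP(2013)·Q(2010) = 4.80×57 + 11.10×72 + 3.53×305 + 1.94×316 + 6.16×100 = 273.6 + 799.2 + 1076.65 + 613.04 + 616 = 3378.49
ΣP(2010)·Q(2010) = 4.80×57 + 11.53×72 + 2.67×305 + 1.50×316 + 7.61×100 = 273.6 + 830.16 + 814.35 + 474 + 761 = 3153.11
Index = 3378.49 / 3153.11 × 100 = 107.1479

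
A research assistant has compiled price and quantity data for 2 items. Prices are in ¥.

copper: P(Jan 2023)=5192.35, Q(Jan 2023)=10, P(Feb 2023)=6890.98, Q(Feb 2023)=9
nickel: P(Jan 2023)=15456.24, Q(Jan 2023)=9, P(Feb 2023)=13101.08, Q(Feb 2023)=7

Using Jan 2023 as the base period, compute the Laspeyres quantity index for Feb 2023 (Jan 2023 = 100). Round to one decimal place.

81.1

Laspeyres quantity index uses base-period prices as weights.
ΣP(Jan 2023)·Q(Feb 2023) = 5192.35×9 + 15456.24×7 = 46731.15 + 108193.68 = 154924.83
ΣP(Jan 2023)·Q(Jan 2023) = 5192.35×10 + 15456.24×9 = 51923.5 + 139106.16 = 191029.66
Index = 154924.83 / 191029.66 × 100 = 81.0999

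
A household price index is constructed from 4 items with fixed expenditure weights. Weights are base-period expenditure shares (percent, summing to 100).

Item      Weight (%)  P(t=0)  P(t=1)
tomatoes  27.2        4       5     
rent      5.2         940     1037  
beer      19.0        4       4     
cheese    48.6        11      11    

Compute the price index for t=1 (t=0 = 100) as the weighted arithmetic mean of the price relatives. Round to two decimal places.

107.34

tomatoes: 27.2 × (5/4) = 27.2 × 1.250000 = 34.0000
rent: 5.2 × (1037/940) = 5.2 × 1.103191 = 5.7366
beer: 19.0 × (4/4) = 19.0 × 1.000000 = 19.0000
cheese: 48.6 × (11/11) = 48.6 × 1.000000 = 48.6000
Index = Σ wᵢ·(p₁ᵢ/p₀ᵢ) = 34.0000 + 5.7366 + 19.0000 + 48.6000 = 107.3366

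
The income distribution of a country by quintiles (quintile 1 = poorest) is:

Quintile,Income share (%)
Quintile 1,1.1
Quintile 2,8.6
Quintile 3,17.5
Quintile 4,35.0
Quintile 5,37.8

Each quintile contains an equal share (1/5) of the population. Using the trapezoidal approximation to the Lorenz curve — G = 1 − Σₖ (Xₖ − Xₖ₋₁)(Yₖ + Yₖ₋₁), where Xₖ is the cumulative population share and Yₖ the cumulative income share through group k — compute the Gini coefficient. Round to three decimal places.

Cumulative income shares Yₖ: 0.0110, 0.0970, 0.2720, 0.6220, 1.0000
Σ (Xₖ−Xₖ₋₁)(Yₖ+Yₖ₋₁) = (1/5)(0.0110+0.0000) + (1/5)(0.0970+0.0110) + (1/5)(0.2720+0.0970) + (1/5)(0.6220+0.2720) + (1/5)(1.0000+0.6220)
  = 0.0022 + 0.0216 + 0.0738 + 0.1788 + 0.3244 = 0.6008
G = 1 − 0.6008 = 0.3992

0.399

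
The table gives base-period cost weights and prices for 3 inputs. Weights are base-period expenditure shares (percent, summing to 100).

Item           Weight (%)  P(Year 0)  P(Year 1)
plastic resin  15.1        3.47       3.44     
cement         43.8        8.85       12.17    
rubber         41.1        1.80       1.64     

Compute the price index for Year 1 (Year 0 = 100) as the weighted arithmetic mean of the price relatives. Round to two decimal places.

112.65

plastic resin: 15.1 × (3.44/3.47) = 15.1 × 0.991354 = 14.9695
cement: 43.8 × (12.17/8.85) = 43.8 × 1.375141 = 60.2312
rubber: 41.1 × (1.64/1.80) = 41.1 × 0.911111 = 37.4467
Index = Σ wᵢ·(p₁ᵢ/p₀ᵢ) = 14.9695 + 60.2312 + 37.4467 = 112.6473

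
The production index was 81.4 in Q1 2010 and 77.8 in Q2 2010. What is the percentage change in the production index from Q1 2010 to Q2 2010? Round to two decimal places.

Change = (77.8 − 81.4) / 81.4 × 100
       = -3.6 / 81.4 × 100 = -4.4226%

-4.42%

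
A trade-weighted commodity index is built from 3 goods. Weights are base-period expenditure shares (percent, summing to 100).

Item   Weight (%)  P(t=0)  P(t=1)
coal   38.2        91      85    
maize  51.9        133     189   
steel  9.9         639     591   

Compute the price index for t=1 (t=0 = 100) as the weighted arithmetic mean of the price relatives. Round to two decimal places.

coal: 38.2 × (85/91) = 38.2 × 0.934066 = 35.6813
maize: 51.9 × (189/133) = 51.9 × 1.421053 = 73.7526
steel: 9.9 × (591/639) = 9.9 × 0.924883 = 9.1563
Index = Σ wᵢ·(p₁ᵢ/p₀ᵢ) = 35.6813 + 73.7526 + 9.1563 = 118.5903

118.59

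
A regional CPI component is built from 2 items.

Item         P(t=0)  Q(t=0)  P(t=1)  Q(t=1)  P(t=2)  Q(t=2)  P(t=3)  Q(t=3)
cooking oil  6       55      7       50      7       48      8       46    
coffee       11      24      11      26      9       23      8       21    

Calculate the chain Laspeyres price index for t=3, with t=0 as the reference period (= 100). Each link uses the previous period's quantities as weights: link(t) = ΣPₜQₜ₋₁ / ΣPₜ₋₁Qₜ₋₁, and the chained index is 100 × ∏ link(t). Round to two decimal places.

Link t=0→t=1:
ΣP(t=1)Q(t=0) = 7×55 + 11×24 = 385 + 264 = 649
ΣP(t=0)Q(t=0) = 6×55 + 11×24 = 330 + 264 = 594
link = 649/594 = 1.092593
Link t=1→t=2:
ΣP(t=2)Q(t=1) = 7×50 + 9×26 = 350 + 234 = 584
ΣP(t=1)Q(t=1) = 7×50 + 11×26 = 350 + 286 = 636
link = 584/636 = 0.918239
Link t=2→t=3:
ΣP(t=3)Q(t=2) = 8×48 + 8×23 = 384 + 184 = 568
ΣP(t=2)Q(t=2) = 7×48 + 9×23 = 336 + 207 = 543
link = 568/543 = 1.046041
Chained index = 100 × 1.092593 × 0.918239 × 1.046041 = 104.9452

104.95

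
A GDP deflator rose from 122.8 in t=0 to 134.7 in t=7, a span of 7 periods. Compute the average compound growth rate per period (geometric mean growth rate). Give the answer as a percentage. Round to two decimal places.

1.33%

Growth factor = (134.7/122.8)^(1/7) = (1.096906)^(1/7) = 1.013301
Growth rate = 1.013301 − 1 = 0.013301 = 1.3301%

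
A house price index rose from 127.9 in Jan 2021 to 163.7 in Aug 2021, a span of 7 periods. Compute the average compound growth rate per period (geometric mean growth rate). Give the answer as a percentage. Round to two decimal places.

3.59%

Growth factor = (163.7/127.9)^(1/7) = (1.279906)^(1/7) = 1.035884
Growth rate = 1.035884 − 1 = 0.035884 = 3.5884%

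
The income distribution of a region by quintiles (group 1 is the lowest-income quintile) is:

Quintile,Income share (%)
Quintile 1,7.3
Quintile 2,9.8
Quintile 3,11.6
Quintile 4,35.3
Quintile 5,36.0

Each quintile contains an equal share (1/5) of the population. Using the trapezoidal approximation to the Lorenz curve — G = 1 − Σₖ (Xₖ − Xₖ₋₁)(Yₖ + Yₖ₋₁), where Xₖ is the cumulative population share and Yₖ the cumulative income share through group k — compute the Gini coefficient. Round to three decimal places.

Cumulative income shares Yₖ: 0.0730, 0.1710, 0.2870, 0.6400, 1.0000
Σ (Xₖ−Xₖ₋₁)(Yₖ+Yₖ₋₁) = (1/5)(0.0730+0.0000) + (1/5)(0.1710+0.0730) + (1/5)(0.2870+0.1710) + (1/5)(0.6400+0.2870) + (1/5)(1.0000+0.6400)
  = 0.0146 + 0.0488 + 0.0916 + 0.1854 + 0.3280 = 0.6684
G = 1 − 0.6684 = 0.3316

0.332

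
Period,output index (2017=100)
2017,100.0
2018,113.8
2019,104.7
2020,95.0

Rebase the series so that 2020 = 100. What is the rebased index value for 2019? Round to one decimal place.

110.2

Rebased(2019) = 104.7 / 95.0 × 100 = 110.2105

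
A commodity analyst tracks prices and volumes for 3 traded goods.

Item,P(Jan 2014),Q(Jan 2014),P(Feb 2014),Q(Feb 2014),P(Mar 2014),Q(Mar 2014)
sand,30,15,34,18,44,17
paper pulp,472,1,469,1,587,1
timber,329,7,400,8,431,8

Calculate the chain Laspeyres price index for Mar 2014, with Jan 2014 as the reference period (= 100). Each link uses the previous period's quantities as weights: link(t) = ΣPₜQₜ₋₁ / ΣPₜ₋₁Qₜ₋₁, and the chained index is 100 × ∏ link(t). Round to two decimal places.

Link Jan 2014→Feb 2014:
ΣP(Feb 2014)Q(Jan 2014) = 34×15 + 469×1 + 400×7 = 510 + 469 + 2800 = 3779
ΣP(Jan 2014)Q(Jan 2014) = 30×15 + 472×1 + 329×7 = 450 + 472 + 2303 = 3225
link = 3779/3225 = 1.171783
Link Feb 2014→Mar 2014:
ΣP(Mar 2014)Q(Feb 2014) = 44×18 + 587×1 + 431×8 = 792 + 587 + 3448 = 4827
ΣP(Feb 2014)Q(Feb 2014) = 34×18 + 469×1 + 400×8 = 612 + 469 + 3200 = 4281
link = 4827/4281 = 1.127540
Chained index = 100 × 1.171783 × 1.127540 = 132.1232

132.12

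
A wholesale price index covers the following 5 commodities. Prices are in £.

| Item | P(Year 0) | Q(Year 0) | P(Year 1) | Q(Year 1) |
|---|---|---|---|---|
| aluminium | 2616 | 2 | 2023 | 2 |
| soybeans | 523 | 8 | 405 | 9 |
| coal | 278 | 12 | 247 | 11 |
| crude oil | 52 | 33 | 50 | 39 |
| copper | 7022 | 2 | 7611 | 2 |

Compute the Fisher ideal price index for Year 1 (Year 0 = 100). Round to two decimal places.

Laspeyres component (base-period weights):
ΣP(Year 1)Q(Year 0) = 2023×2 + 405×8 + 247×12 + 50×33 + 7611×2 = 4046 + 3240 + 2964 + 1650 + 15222 = 27122
ΣP(Year 0)Q(Year 0) = 2616×2 + 523×8 + 278×12 + 52×33 + 7022×2 = 5232 + 4184 + 3336 + 1716 + 14044 = 28512
L = 27122 / 28512 × 100 = 95.1249
Paasche component (current-period weights):
ΣP(Year 1)Q(Year 1) = 2023×2 + 405×9 + 247×11 + 50×39 + 7611×2 = 4046 + 3645 + 2717 + 1950 + 15222 = 27580
ΣP(Year 0)Q(Year 1) = 2616×2 + 523×9 + 278×11 + 52×39 + 7022×2 = 5232 + 4707 + 3058 + 2028 + 14044 = 29069
P = 27580 / 29069 × 100 = 94.8777
Fisher = √(L × P) = √(95.1249 × 94.8777) = 95.0012

95.00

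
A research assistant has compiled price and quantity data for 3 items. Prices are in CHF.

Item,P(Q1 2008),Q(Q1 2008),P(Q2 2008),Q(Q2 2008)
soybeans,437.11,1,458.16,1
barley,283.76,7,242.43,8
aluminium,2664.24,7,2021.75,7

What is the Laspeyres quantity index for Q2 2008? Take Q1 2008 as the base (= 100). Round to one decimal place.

Laspeyres quantity index uses base-period prices as weights.
ΣP(Q1 2008)·Q(Q2 2008) = 437.11×1 + 283.76×8 + 2664.24×7 = 437.11 + 2270.08 + 18649.68 = 21356.87
ΣP(Q1 2008)·Q(Q1 2008) = 437.11×1 + 283.76×7 + 2664.24×7 = 437.11 + 1986.32 + 18649.68 = 21073.11
Index = 21356.87 / 21073.11 × 100 = 101.3466

101.3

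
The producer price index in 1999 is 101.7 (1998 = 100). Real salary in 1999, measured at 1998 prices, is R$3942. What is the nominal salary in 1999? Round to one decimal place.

Nominal = Real × (Index/100) = 3942 × (101.7/100)
        = 3942 × 1.017 = 4009.0140

4009.0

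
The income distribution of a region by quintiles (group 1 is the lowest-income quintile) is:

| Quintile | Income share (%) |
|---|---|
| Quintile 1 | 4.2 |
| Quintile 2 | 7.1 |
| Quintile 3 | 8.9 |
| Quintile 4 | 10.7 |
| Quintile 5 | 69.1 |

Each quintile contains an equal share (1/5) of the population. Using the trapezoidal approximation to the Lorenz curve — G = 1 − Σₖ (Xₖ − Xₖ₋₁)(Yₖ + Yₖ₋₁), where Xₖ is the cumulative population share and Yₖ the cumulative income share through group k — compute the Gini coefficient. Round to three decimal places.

Cumulative income shares Yₖ: 0.0420, 0.1130, 0.2020, 0.3090, 1.0000
Σ (Xₖ−Xₖ₋₁)(Yₖ+Yₖ₋₁) = (1/5)(0.0420+0.0000) + (1/5)(0.1130+0.0420) + (1/5)(0.2020+0.1130) + (1/5)(0.3090+0.2020) + (1/5)(1.0000+0.3090)
  = 0.0084 + 0.0310 + 0.0630 + 0.1022 + 0.2618 = 0.4664
G = 1 − 0.4664 = 0.5336

0.534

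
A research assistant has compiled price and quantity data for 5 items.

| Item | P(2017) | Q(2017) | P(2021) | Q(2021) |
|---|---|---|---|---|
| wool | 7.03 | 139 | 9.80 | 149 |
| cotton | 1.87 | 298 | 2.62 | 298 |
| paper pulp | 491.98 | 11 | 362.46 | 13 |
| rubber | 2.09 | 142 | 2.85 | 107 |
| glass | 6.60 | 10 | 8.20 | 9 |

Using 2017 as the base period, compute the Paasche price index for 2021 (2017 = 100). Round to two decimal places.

Paasche price index uses current-period quantities as weights.
ΣP(2021)·Q(2021) = 9.80×149 + 2.62×298 + 362.46×13 + 2.85×107 + 8.20×9 = 1460.2 + 780.76 + 4711.98 + 304.95 + 73.8 = 7331.69
ΣP(2017)·Q(2021) = 7.03×149 + 1.87×298 + 491.98×13 + 2.09×107 + 6.60×9 = 1047.47 + 557.26 + 6395.74 + 223.63 + 59.4 = 8283.5
Index = 7331.69 / 8283.5 × 100 = 88.5096

88.51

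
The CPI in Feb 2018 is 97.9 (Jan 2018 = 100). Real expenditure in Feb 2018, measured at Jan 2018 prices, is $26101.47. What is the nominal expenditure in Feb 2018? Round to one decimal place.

25553.3

Nominal = Real × (Index/100) = 26101.47 × (97.9/100)
        = 26101.47 × 0.979 = 25553.3391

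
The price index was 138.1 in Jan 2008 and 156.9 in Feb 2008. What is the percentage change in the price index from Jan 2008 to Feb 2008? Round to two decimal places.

Change = (156.9 − 138.1) / 138.1 × 100
       = 18.8 / 138.1 × 100 = 13.6133%

13.61%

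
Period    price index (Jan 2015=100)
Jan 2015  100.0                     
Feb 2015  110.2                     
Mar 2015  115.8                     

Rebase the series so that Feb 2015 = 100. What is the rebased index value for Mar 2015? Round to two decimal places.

Rebased(Mar 2015) = 115.8 / 110.2 × 100 = 105.0817

105.08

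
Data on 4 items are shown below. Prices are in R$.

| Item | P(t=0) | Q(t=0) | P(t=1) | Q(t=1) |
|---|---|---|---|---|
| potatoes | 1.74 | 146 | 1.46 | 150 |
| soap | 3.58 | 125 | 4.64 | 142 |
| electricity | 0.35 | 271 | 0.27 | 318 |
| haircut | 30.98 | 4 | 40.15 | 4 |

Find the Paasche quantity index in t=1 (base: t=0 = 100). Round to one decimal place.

109.5

Paasche quantity index uses current-period prices as weights.
ΣP(t=1)·Q(t=1) = 1.46×150 + 4.64×142 + 0.27×318 + 40.15×4 = 219 + 658.88 + 85.86 + 160.6 = 1124.34
ΣP(t=1)·Q(t=0) = 1.46×146 + 4.64×125 + 0.27×271 + 40.15×4 = 213.16 + 580 + 73.17 + 160.6 = 1026.93
Index = 1124.34 / 1026.93 × 100 = 109.4856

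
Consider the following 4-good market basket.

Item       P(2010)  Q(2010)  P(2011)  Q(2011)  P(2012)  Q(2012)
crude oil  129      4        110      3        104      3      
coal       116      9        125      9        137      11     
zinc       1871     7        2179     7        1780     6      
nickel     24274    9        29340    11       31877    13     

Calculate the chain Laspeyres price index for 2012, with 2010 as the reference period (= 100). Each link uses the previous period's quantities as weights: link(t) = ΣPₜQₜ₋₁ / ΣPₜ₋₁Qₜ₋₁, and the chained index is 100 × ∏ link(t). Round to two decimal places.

129.43

Link 2010→2011:
ΣP(2011)Q(2010) = 110×4 + 125×9 + 2179×7 + 29340×9 = 440 + 1125 + 15253 + 264060 = 280878
ΣP(2010)Q(2010) = 129×4 + 116×9 + 1871×7 + 24274×9 = 516 + 1044 + 13097 + 218466 = 233123
link = 280878/233123 = 1.204849
Link 2011→2012:
ΣP(2012)Q(2011) = 104×3 + 137×9 + 1780×7 + 31877×11 = 312 + 1233 + 12460 + 350647 = 364652
ΣP(2011)Q(2011) = 110×3 + 125×9 + 2179×7 + 29340×11 = 330 + 1125 + 15253 + 322740 = 339448
link = 364652/339448 = 1.074250
Chained index = 100 × 1.204849 × 1.074250 = 129.4309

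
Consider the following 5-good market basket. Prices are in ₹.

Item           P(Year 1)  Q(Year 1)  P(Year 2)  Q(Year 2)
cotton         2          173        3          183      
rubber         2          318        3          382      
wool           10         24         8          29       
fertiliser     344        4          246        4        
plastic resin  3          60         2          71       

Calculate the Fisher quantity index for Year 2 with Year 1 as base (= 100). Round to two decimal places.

Laspeyres component (base-period weights):
ΣP(Year 1)Q(Year 2) = 2×183 + 2×382 + 10×29 + 344×4 + 3×71 = 366 + 764 + 290 + 1376 + 213 = 3009
ΣP(Year 1)Q(Year 1) = 2×173 + 2×318 + 10×24 + 344×4 + 3×60 = 346 + 636 + 240 + 1376 + 180 = 2778
L = 3009 / 2778 × 100 = 108.3153
Paasche component (current-period weights):
ΣP(Year 2)Q(Year 2) = 3×183 + 3×382 + 8×29 + 246×4 + 2×71 = 549 + 1146 + 232 + 984 + 142 = 3053
ΣP(Year 2)Q(Year 1) = 3×173 + 3×318 + 8×24 + 246×4 + 2×60 = 519 + 954 + 192 + 984 + 120 = 2769
P = 3053 / 2769 × 100 = 110.2564
Fisher = √(L × P) = √(108.3153 × 110.2564) = 109.2816

109.28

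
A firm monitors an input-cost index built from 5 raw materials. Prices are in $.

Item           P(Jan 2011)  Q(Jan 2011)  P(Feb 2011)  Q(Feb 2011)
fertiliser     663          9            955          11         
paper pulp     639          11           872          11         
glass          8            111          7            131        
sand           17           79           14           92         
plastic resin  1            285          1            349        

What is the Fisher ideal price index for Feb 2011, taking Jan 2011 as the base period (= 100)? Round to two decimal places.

Laspeyres component (base-period weights):
ΣP(Feb 2011)Q(Jan 2011) = 955×9 + 872×11 + 7×111 + 14×79 + 1×285 = 8595 + 9592 + 777 + 1106 + 285 = 20355
ΣP(Jan 2011)Q(Jan 2011) = 663×9 + 639×11 + 8×111 + 17×79 + 1×285 = 5967 + 7029 + 888 + 1343 + 285 = 15512
L = 20355 / 15512 × 100 = 131.2210
Paasche component (current-period weights):
ΣP(Feb 2011)Q(Feb 2011) = 955×11 + 872×11 + 7×131 + 14×92 + 1×349 = 10505 + 9592 + 917 + 1288 + 349 = 22651
ΣP(Jan 2011)Q(Feb 2011) = 663×11 + 639×11 + 8×131 + 17×92 + 1×349 = 7293 + 7029 + 1048 + 1564 + 349 = 17283
P = 22651 / 17283 × 100 = 131.0594
Fisher = √(L × P) = √(131.2210 × 131.0594) = 131.1402

131.14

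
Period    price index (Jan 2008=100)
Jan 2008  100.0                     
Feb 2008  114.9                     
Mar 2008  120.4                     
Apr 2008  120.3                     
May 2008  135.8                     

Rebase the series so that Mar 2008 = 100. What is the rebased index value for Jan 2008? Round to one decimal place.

83.1

Rebased(Jan 2008) = 100.0 / 120.4 × 100 = 83.0565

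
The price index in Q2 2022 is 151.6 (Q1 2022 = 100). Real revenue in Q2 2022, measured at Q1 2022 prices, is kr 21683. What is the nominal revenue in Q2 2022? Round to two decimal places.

Nominal = Real × (Index/100) = 21683 × (151.6/100)
        = 21683 × 1.516 = 32871.4280

32871.43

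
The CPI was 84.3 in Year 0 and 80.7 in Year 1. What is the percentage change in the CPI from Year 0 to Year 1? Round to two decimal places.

Change = (80.7 − 84.3) / 84.3 × 100
       = -3.6 / 84.3 × 100 = -4.2705%

-4.27%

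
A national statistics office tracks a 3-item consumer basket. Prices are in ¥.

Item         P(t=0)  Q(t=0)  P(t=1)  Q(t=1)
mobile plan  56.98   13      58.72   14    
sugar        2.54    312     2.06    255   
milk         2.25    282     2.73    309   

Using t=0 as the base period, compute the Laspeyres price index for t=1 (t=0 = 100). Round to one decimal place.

Laspeyres price index uses base-period quantities as weights.
ΣP(t=1)·Q(t=0) = 58.72×13 + 2.06×312 + 2.73×282 = 763.36 + 642.72 + 769.86 = 2175.94
ΣP(t=0)·Q(t=0) = 56.98×13 + 2.54×312 + 2.25×282 = 740.74 + 792.48 + 634.5 = 2167.72
Index = 2175.94 / 2167.72 × 100 = 100.3792

100.4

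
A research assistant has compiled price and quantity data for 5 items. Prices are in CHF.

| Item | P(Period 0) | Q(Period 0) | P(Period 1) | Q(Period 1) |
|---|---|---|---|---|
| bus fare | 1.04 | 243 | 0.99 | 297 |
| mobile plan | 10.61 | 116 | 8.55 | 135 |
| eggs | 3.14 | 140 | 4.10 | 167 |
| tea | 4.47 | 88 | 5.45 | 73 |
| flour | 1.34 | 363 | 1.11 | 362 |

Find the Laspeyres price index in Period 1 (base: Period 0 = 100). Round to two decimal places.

95.93

Laspeyres price index uses base-period quantities as weights.
ΣP(Period 1)·Q(Period 0) = 0.99×243 + 8.55×116 + 4.10×140 + 5.45×88 + 1.11×363 = 240.57 + 991.8 + 574 + 479.6 + 402.93 = 2688.9
ΣP(Period 0)·Q(Period 0) = 1.04×243 + 10.61×116 + 3.14×140 + 4.47×88 + 1.34×363 = 252.72 + 1230.76 + 439.6 + 393.36 + 486.42 = 2802.86
Index = 2688.9 / 2802.86 × 100 = 95.9342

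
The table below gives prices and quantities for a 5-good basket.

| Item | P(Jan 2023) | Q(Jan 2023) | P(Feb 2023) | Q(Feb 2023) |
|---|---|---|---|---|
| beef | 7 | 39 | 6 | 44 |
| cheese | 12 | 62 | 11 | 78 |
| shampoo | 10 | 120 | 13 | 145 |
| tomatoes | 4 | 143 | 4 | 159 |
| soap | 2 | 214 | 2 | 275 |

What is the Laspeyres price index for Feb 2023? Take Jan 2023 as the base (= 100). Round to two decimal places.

108.05

Laspeyres price index uses base-period quantities as weights.
ΣP(Feb 2023)·Q(Jan 2023) = 6×39 + 11×62 + 13×120 + 4×143 + 2×214 = 234 + 682 + 1560 + 572 + 428 = 3476
ΣP(Jan 2023)·Q(Jan 2023) = 7×39 + 12×62 + 10×120 + 4×143 + 2×214 = 273 + 744 + 1200 + 572 + 428 = 3217
Index = 3476 / 3217 × 100 = 108.0510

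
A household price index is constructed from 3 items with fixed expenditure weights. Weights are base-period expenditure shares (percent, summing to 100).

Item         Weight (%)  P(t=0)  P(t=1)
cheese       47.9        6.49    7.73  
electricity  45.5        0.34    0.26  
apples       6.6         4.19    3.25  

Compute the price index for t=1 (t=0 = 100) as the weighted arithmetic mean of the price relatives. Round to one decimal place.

cheese: 47.9 × (7.73/6.49) = 47.9 × 1.191063 = 57.0519
electricity: 45.5 × (0.26/0.34) = 45.5 × 0.764706 = 34.7941
apples: 6.6 × (3.25/4.19) = 6.6 × 0.775656 = 5.1193
Index = Σ wᵢ·(p₁ᵢ/p₀ᵢ) = 57.0519 + 34.7941 + 5.1193 = 96.9654

97.0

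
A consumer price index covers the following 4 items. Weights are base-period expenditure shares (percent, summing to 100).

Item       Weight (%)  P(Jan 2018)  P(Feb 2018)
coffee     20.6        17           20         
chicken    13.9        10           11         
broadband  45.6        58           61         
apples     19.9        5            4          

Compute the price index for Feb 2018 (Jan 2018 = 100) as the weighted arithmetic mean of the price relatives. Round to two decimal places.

coffee: 20.6 × (20/17) = 20.6 × 1.176471 = 24.2353
chicken: 13.9 × (11/10) = 13.9 × 1.100000 = 15.2900
broadband: 45.6 × (61/58) = 45.6 × 1.051724 = 47.9586
apples: 19.9 × (4/5) = 19.9 × 0.800000 = 15.9200
Index = Σ wᵢ·(p₁ᵢ/p₀ᵢ) = 24.2353 + 15.2900 + 47.9586 + 15.9200 = 103.4039

103.40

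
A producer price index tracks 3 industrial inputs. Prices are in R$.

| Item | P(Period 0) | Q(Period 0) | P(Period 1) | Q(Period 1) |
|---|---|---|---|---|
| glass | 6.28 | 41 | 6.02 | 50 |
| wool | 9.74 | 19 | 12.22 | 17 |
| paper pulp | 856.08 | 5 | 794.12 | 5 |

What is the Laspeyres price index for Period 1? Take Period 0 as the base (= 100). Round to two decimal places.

Laspeyres price index uses base-period quantities as weights.
ΣP(Period 1)·Q(Period 0) = 6.02×41 + 12.22×19 + 794.12×5 = 246.82 + 232.18 + 3970.6 = 4449.6
ΣP(Period 0)·Q(Period 0) = 6.28×41 + 9.74×19 + 856.08×5 = 257.48 + 185.06 + 4280.4 = 4722.94
Index = 4449.6 / 4722.94 × 100 = 94.2125

94.21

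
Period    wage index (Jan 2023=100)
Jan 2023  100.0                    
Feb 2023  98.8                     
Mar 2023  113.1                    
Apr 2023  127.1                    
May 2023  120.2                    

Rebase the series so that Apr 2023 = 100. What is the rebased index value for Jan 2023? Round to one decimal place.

Rebased(Jan 2023) = 100.0 / 127.1 × 100 = 78.6782

78.7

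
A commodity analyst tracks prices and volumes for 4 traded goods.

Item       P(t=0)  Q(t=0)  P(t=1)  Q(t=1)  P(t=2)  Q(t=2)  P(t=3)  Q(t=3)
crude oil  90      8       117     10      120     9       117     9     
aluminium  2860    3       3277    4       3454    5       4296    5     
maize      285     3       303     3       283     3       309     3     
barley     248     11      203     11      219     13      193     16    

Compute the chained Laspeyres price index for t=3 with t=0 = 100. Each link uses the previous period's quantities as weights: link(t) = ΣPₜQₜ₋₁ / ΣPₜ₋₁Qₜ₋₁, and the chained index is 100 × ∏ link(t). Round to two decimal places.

133.41

Link t=0→t=1:
ΣP(t=1)Q(t=0) = 117×8 + 3277×3 + 303×3 + 203×11 = 936 + 9831 + 909 + 2233 = 13909
ΣP(t=0)Q(t=0) = 90×8 + 2860×3 + 285×3 + 248×11 = 720 + 8580 + 855 + 2728 = 12883
link = 13909/12883 = 1.079640
Link t=1→t=2:
ΣP(t=2)Q(t=1) = 120×10 + 3454×4 + 283×3 + 219×11 = 1200 + 13816 + 849 + 2409 = 18274
ΣP(t=1)Q(t=1) = 117×10 + 3277×4 + 303×3 + 203×11 = 1170 + 13108 + 909 + 2233 = 17420
link = 18274/17420 = 1.049024
Link t=2→t=3:
ΣP(t=3)Q(t=2) = 117×9 + 4296×5 + 309×3 + 193×13 = 1053 + 21480 + 927 + 2509 = 25969
ΣP(t=2)Q(t=2) = 120×9 + 3454×5 + 283×3 + 219×13 = 1080 + 17270 + 849 + 2847 = 22046
link = 25969/22046 = 1.177946
Chained index = 100 × 1.079640 × 1.049024 × 1.177946 = 133.4104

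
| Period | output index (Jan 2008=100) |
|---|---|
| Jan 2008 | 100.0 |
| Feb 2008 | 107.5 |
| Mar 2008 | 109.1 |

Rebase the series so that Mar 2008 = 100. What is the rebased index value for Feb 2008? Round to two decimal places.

98.53

Rebased(Feb 2008) = 107.5 / 109.1 × 100 = 98.5335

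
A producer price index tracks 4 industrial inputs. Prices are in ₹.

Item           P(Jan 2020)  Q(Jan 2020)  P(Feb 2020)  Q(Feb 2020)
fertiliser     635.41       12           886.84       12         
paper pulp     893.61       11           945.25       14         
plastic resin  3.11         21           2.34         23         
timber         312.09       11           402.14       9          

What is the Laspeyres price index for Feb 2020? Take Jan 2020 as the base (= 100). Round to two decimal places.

121.76

Laspeyres price index uses base-period quantities as weights.
ΣP(Feb 2020)·Q(Jan 2020) = 886.84×12 + 945.25×11 + 2.34×21 + 402.14×11 = 10642.08 + 10397.75 + 49.14 + 4423.54 = 25512.51
ΣP(Jan 2020)·Q(Jan 2020) = 635.41×12 + 893.61×11 + 3.11×21 + 312.09×11 = 7624.92 + 9829.71 + 65.31 + 3432.99 = 20952.93
Index = 25512.51 / 20952.93 × 100 = 121.7611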